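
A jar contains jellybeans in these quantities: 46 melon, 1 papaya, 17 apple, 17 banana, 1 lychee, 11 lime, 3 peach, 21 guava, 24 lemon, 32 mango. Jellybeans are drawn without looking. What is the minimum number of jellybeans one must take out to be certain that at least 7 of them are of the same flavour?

48

An adversary could hand out at most 6 jellybeans per flavour (papaya, lychee, peach run out sooner): 6 + 1 + 6 + 6 + 1 + 6 + 3 + 6 + 6 + 6 = 47 jellybeans and still no flavour has 7.
By the pigeonhole principle, one more jellybean lands in a flavour already at 6, so 48 draws are enough and 47 are not.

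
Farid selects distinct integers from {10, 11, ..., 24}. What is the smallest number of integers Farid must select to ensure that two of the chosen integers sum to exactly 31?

10

A set avoiding the sum 31 can contain at most one of each pair {x, 31−x}, plus the 3 elements whose complement lies outside the range.
The integers 16, …, 24 (9 of them) are such a set: any two sum to at least 16+17 = 33 > 31.
By pigeonhole, any 10th integer completes one of the 6 pairs, so 10 choices force a sum of 31.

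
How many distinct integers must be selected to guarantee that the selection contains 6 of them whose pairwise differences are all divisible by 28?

Integers whose pairwise differences are multiples of 28 are exactly those sharing a remainder mod 28. Pigeonhole: the 28 residue classes mod 28 are the pigeonholes.
With 140 integers one could put 5 in each residue class and have no class reach 6.
The 141st integer pushes some class to 6, so 28·5 + 1 = 141.

141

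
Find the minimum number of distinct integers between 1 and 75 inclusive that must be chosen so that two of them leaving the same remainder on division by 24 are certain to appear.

25

By the pigeonhole principle, the 24 residue classes mod 24 are the pigeonholes.
With 24 integers one could put 1 in each residue class and have no class reach 2.
The 25th integer pushes some class to 2, so 24·1 + 1 = 25.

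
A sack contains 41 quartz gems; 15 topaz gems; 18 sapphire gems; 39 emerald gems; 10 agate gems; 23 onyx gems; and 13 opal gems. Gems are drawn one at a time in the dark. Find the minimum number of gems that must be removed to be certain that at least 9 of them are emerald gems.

In the worst case for collecting emerald gems, every non-emerald gem comes out first.
There are 41 + 15 + 18 + 10 + 23 + 13 = 120 non-emerald gems altogether.
After those, each further gem must be emerald, so 120 + 9 = 129 draws guarantee 9 emerald gems.

129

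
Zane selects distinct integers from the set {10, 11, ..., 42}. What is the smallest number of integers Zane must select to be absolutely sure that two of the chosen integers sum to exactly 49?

Two chosen integers sum to 49 exactly when both halves of some pair {x, 49−x} with 10 ≤ x ≤ 49−x ≤ 39 are chosen — 15 such pairs.
The remaining 3 elements (those with no distinct partner in range) can never complete a 49-sum, so the worst case takes all of them and one from each pair: 3 + 15 = 18.
By the pigeonhole principle, the 19th integer has to be the second member of some pair, so 18 + 1 = 19.

19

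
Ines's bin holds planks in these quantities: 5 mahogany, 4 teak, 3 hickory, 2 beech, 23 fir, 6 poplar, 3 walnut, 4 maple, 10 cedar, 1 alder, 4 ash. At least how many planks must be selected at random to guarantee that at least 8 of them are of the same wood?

47

Put each drawn plank into a box by wood. The largest draw with every box below 8 takes min(count, 7) from each wood; woods with fewer than 7 contribute all they have.
Σ min(cᵢ, 7) = 5 + 4 + 3 + 2 + 7 + 6 + 3 + 4 + 7 + 1 + 4 = 46.
Draw number 46 + 1 = 47 must push one box to 8.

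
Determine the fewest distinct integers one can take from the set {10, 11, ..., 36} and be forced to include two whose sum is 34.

21

A set avoiding the sum 34 can contain at most one of each pair {x, 34−x}, plus the 13 elements whose complement lies outside the range or equal to its own complement.
The integers 17, …, 36 (20 of them) are such a set: any two sum to at least 17+18 = 35 > 34.
By pigeonhole, any 21st integer completes one of the 7 pairs, so 21 choices force a sum of 34.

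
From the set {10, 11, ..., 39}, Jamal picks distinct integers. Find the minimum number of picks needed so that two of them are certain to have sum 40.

21

Group the elements by complementary pair {x, 40−x}: {10,30}, {11,29}, {12,28}, …, giving 10 two-element pairs; the single value 20 (it cannot pair with itself since the integers are distinct); and 9 integers whose partner 40−x falls outside [10,39].
Pigeonhole: treating each of those 20 groups as a pigeonhole, one can pick one integer per group — 20 integers — with no two summing to 40.
The 21st integer lands in an occupied pair, forcing a sum of 40.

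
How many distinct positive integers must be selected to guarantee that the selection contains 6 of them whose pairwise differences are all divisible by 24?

121

Integers whose pairwise differences are multiples of 24 are exactly those sharing a remainder mod 24. By the pigeonhole principle, the 24 residue classes mod 24 are the pigeonholes.
With 120 integers one could put 5 in each residue class and have no class reach 6.
The 121st integer pushes some class to 6, so 24·5 + 1 = 121.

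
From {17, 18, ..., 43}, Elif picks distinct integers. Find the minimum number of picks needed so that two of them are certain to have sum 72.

Two chosen integers sum to 72 exactly when both halves of some pair {x, 72−x} with 29 ≤ x ≤ 72−x ≤ 43 are chosen — 7 such pairs.
The remaining 13 elements (those with no distinct partner in range) can never complete a 72-sum, so the worst case takes all of them and one from each pair: 13 + 7 = 20.
Pigeonhole: the 21st integer has to be the second member of some pair, so 20 + 1 = 21.

21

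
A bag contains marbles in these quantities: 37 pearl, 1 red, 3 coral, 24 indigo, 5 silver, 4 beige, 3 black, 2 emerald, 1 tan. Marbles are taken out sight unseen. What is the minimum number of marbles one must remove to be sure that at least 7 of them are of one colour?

32

By pigeonhole, the 9 colours are the holes; the marbles drawn are the pigeons.
To avoid 7 of any one colour, the worst case takes at most 6 of each colour, or every marble of a colour that has fewer than 6.
That gives 6 + 1 + 3 + 6 + 5 + 4 + 3 + 2 + 1 = 31 marbles with no colour reaching 7.
The next marble forces some colour to 7, so 31 + 1 = 32.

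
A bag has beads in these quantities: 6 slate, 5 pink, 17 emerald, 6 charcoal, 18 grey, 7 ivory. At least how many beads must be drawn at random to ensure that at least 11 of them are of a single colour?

45

By the pigeonhole principle, the 6 colours are the holes; the beads drawn are the pigeons.
To avoid 11 of any one colour, the worst case takes at most 10 of each colour, or every bead of a colour that has fewer than 10.
That gives 6 + 5 + 10 + 6 + 10 + 7 = 44 beads with no colour reaching 11.
The next bead forces some colour to 11, so 44 + 1 = 45.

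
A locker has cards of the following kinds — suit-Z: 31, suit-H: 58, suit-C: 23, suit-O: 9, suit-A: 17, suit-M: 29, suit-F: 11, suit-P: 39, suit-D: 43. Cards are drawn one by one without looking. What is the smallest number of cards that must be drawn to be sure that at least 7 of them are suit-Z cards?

In the worst case for collecting suit-Z cards, every non-suit-Z card comes out first.
There are 58 + 23 + 9 + 17 + 29 + 11 + 39 + 43 = 229 non-suit-Z cards altogether.
After those, each further card must be suit-Z, so 229 + 7 = 236 draws guarantee 7 suit-Z cards.

236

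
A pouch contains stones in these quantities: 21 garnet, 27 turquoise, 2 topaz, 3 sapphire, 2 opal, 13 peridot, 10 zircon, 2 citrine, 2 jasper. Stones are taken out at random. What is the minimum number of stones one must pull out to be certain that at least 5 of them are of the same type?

28

An adversary could hand out at most 4 stones per type (5 types run out sooner): 4 + 4 + 2 + 3 + 2 + 4 + 4 + 2 + 2 = 27 stones and still no type has 5.
One more stone lands in a type already at 4, so 28 draws are enough and 27 are not.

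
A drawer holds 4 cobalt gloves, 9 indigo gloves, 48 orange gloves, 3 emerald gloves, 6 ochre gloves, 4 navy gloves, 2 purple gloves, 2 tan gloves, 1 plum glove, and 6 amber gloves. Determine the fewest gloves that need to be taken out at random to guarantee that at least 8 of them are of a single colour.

By the pigeonhole principle, put each drawn glove into a box by colour. The largest draw with every box below 8 takes min(count, 7) from each colour; colours with fewer than 7 contribute all they have.
Σ min(cᵢ, 7) = 4 + 7 + 7 + 3 + 6 + 4 + 2 + 2 + 1 + 6 = 42.
Draw number 42 + 1 = 43 must push one box to 8.

43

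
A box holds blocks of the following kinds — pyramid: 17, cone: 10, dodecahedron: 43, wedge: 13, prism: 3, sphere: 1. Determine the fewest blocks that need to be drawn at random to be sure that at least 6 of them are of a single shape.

25

Put each drawn block into a box by shape. The largest draw with every box below 6 takes min(count, 5) from each shape; shapes with fewer than 5 contribute all they have.
Σ min(cᵢ, 5) = 5 + 5 + 5 + 5 + 3 + 1 = 24.
Draw number 24 + 1 = 25 must push one box to 6.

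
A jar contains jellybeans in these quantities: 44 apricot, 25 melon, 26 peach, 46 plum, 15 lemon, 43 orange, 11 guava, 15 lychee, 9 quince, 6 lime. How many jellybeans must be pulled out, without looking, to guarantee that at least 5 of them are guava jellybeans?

234

In the worst case for collecting guava jellybeans, every non-guava jellybean comes out first.
There are 44 + 25 + 26 + 46 + 15 + 43 + 15 + 9 + 6 = 229 non-guava jellybeans altogether.
After those, each further jellybean must be guava, so 229 + 5 = 234 draws guarantee 5 guava jellybeans.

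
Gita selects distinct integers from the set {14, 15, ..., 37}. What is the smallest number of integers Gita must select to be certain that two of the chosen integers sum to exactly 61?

18

A set avoiding the sum 61 can contain at most one of each pair {x, 61−x}, plus the 10 elements whose complement lies outside the range.
The integers 14, …, 30 (17 of them) are such a set: any two sum to at least 14+15 = 29 and at most 29+30 = 59 < 61.
By the pigeonhole principle, any 18th integer completes one of the 7 pairs, so 18 choices force a sum of 61.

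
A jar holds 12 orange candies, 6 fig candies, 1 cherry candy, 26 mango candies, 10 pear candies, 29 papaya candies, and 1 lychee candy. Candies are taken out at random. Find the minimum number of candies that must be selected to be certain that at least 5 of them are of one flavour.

An adversary could hand out at most 4 candies per flavour (cherry, lychee run out sooner): 4 + 4 + 1 + 4 + 4 + 4 + 1 = 22 candies and still no flavour has 5.
Pigeonhole: one more candy lands in a flavour already at 4, so 23 draws are enough and 22 are not.

23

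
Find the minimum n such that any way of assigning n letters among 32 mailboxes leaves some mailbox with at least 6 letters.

161

With 160 letters one could put exactly 5 in each of the 32 mailboxes, and no mailbox would reach 6.
One more letter must land in a mailbox that already has 5, giving it 6.
So 32 × 5 + 1 = 161 letters are required.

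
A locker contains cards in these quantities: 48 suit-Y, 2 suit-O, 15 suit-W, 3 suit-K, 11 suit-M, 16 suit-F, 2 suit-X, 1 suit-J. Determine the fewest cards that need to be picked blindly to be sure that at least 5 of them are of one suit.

25

By pigeonhole, put each drawn card into a box by suit. The largest draw with every box below 5 takes min(count, 4) from each suit; suits with fewer than 4 contribute all they have.
Σ min(cᵢ, 4) = 4 + 2 + 4 + 3 + 4 + 4 + 2 + 1 = 24.
Draw number 24 + 1 = 25 must push one box to 5.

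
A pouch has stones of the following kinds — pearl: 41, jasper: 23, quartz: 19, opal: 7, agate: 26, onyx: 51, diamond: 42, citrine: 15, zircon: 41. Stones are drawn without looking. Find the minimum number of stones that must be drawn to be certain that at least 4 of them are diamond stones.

In the worst case for collecting diamond stones, every non-diamond stone comes out first.
There are 41 + 23 + 19 + 7 + 26 + 51 + 15 + 41 = 223 non-diamond stones altogether.
After those, each further stone must be diamond, so 223 + 4 = 227 draws guarantee 4 diamond stones.

227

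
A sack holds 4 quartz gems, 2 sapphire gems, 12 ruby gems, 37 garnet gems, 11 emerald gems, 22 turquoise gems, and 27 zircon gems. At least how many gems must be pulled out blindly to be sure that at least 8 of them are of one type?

42

By the pigeonhole principle, the 7 types are the holes; the gems drawn are the pigeons.
To avoid 8 of any one type, the worst case takes at most 7 of each type, or every gem of a type that has fewer than 7.
That gives 4 + 2 + 7 + 7 + 7 + 7 + 7 = 41 gems with no type reaching 8.
The next gem forces some type to 8, so 41 + 1 = 42.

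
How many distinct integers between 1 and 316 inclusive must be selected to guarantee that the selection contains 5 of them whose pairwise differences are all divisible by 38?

Integers whose pairwise differences are multiples of 38 are exactly those sharing a remainder mod 38. Pigeonhole: the 38 residue classes mod 38 are the pigeonholes.
With 152 integers one could put 4 in each residue class and have no class reach 5.
The 153rd integer pushes some class to 5, so 38·4 + 1 = 153.

153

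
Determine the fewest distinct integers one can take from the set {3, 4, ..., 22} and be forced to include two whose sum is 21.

13

A set avoiding the sum 21 can contain at most one of each pair {x, 21−x}, plus the 4 elements whose complement lies outside the range.
The integers 11, …, 22 (12 of them) are such a set: any two sum to at least 11+12 = 23 > 21.
Any 13th integer completes one of the 8 pairs, so 13 choices force a sum of 21.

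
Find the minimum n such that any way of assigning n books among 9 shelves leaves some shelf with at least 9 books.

With 72 books one could put exactly 8 in each of the 9 shelves, and no shelf would reach 9.
One more book must land in a shelf that already has 8, giving it 9.
So 9 × 8 + 1 = 73 books are required.

73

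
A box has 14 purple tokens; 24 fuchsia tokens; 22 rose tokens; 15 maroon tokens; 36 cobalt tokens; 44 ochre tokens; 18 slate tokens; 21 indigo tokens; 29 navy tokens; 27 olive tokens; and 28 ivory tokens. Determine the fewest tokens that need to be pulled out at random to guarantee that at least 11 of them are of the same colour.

111

Pigeonhole: put each drawn token into a box by colour. The largest draw with every box below 11 takes min(count, 10) from each colour.
Σ min(cᵢ, 10) = 10 + 10 + 10 + 10 + 10 + 10 + 10 + 10 + 10 + 10 + 10 = 110.
Draw number 110 + 1 = 111 must push one box to 11.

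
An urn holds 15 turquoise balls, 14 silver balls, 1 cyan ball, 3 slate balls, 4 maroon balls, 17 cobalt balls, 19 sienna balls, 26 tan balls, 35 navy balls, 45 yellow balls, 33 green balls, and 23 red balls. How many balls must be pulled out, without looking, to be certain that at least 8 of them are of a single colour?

72

The 12 colours are the holes; the balls drawn are the pigeons.
To avoid 8 of any one colour, the worst case takes at most 7 of each colour, or every ball of a colour that has fewer than 7.
That gives 7 + 7 + 1 + 3 + 4 + 7 + 7 + 7 + 7 + 7 + 7 + 7 = 71 balls with no colour reaching 8.
The next ball forces some colour to 8, so 71 + 1 = 72.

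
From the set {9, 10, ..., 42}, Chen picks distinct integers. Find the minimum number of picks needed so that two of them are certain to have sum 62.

24

Two chosen integers sum to 62 exactly when both halves of some pair {x, 62−x} with 20 ≤ x ≤ 62−x ≤ 42 are chosen — 11 such pairs.
The remaining 12 elements (those with no distinct partner in range) can never complete a 62-sum, so the worst case takes all of them and one from each pair: 12 + 11 = 23.
The 24th integer has to be the second member of some pair, so 23 + 1 = 24.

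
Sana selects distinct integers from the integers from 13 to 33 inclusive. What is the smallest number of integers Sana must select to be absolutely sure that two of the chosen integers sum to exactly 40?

A set avoiding the sum 40 can contain at most one of each pair {x, 40−x}, plus the 7 elements whose complement lies outside the range or equal to its own complement.
The integers 20, …, 33 (14 of them) are such a set: any two sum to at least 20+21 = 41 > 40.
Any 15th integer completes one of the 7 pairs, so 15 choices force a sum of 40.

15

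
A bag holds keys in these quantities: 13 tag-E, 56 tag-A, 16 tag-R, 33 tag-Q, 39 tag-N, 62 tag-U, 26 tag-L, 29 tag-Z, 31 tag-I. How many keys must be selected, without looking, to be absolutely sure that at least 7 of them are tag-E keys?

In the worst case for collecting tag-E keys, every non-tag-E key comes out first.
There are 56 + 16 + 33 + 39 + 62 + 26 + 29 + 31 = 292 non-tag-E keys altogether.
After those, each further key must be tag-E, so 292 + 7 = 299 draws guarantee 7 tag-E keys.

299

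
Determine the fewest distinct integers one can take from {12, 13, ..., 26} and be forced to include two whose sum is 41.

Two chosen integers sum to 41 exactly when both halves of some pair {x, 41−x} with 15 ≤ x ≤ 41−x ≤ 26 are chosen — 6 such pairs.
The remaining 3 elements (those with no distinct partner in range) can never complete a 41-sum, so the worst case takes all of them and one from each pair: 3 + 6 = 9.
The 10th integer has to be the second member of some pair, so 9 + 1 = 10.

10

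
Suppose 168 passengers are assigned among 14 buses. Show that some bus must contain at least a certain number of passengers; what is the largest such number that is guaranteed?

12

By pigeonhole, the 14 buses are the holes and the 168 passengers are the pigeons.
If every bus held at most 11 passengers, the total would be at most 14 × 11 = 154, which is less than 168.
So some bus holds at least ⌈168/14⌉ = 12 passengers.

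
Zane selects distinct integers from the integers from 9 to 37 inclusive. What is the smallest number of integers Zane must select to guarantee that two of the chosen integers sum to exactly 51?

A set avoiding the sum 51 can contain at most one of each pair {x, 51−x}, plus the 5 elements whose complement lies outside the range.
The integers 9, …, 25 (17 of them) are such a set: any two sum to at least 9+10 = 19 and at most 24+25 = 49 < 51.
Any 18th integer completes one of the 12 pairs, so 18 choices force a sum of 51.

18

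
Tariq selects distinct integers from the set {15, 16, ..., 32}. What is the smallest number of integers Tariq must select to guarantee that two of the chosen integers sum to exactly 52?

13

Two chosen integers sum to 52 exactly when both halves of some pair {x, 52−x} with 20 ≤ x ≤ 52−x ≤ 32 are chosen — 6 such pairs.
The remaining 6 elements (those with no distinct partner in range) can never complete a 52-sum, so the worst case takes all of them and one from each pair: 6 + 6 = 12.
The 13th integer has to be the second member of some pair, so 12 + 1 = 13.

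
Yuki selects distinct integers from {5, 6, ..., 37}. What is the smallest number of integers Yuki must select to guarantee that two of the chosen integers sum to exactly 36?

A set avoiding the sum 36 can contain at most one of each pair {x, 36−x}, plus the 7 elements whose complement lies outside the range or equal to its own complement.
The integers 18, …, 37 (20 of them) are such a set: any two sum to at least 18+19 = 37 > 36.
Any 21st integer completes one of the 13 pairs, so 21 choices force a sum of 36.

21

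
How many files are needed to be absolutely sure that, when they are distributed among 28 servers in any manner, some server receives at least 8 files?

197

With 196 files one could put exactly 7 in each of the 28 servers, and no server would reach 8.
One more file must land in a server that already has 7, giving it 8.
So 28 × 7 + 1 = 197 files are required.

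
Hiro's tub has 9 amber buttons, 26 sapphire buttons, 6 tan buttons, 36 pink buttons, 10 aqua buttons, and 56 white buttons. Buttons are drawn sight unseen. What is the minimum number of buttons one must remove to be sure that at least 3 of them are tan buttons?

In the worst case for collecting tan buttons, every non-tan button comes out first.
There are 9 + 26 + 36 + 10 + 56 = 137 non-tan buttons altogether.
After those, each further button must be tan, so 137 + 3 = 140 draws guarantee 3 tan buttons.

140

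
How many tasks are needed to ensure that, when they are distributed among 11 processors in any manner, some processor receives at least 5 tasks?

With 44 tasks one could put exactly 4 in each of the 11 processors, and no processor would reach 5.
By pigeonhole, one more task must land in a processor that already has 4, giving it 5.
So 11 × 4 + 1 = 45 tasks are required.

45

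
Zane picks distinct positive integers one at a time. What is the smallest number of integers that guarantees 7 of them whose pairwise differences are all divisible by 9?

Integers whose pairwise differences are multiples of 9 are exactly those sharing a remainder mod 9. The 9 residue classes mod 9 are the pigeonholes.
With 54 integers one could put 6 in each residue class and have no class reach 7.
The 55th integer pushes some class to 7, so 9·6 + 1 = 55.

55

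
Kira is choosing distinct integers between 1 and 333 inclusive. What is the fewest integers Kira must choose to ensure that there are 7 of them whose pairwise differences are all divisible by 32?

193

Integers whose pairwise differences are multiples of 32 are exactly those sharing a remainder mod 32. The 32 residue classes mod 32 are the pigeonholes.
With 192 integers one could put 6 in each residue class and have no class reach 7.
The 193rd integer pushes some class to 7, so 32·6 + 1 = 193.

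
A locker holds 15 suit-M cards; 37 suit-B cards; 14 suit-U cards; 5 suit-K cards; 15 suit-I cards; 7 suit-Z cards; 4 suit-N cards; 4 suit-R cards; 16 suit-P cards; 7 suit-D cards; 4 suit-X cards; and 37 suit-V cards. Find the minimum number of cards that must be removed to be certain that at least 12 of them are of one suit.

The 12 suits are the holes; the cards drawn are the pigeons.
To avoid 12 of any one suit, the worst case takes at most 11 of each suit, or every card of a suit that has fewer than 11.
That gives 11 + 11 + 11 + 5 + 11 + 7 + 4 + 4 + 11 + 7 + 4 + 11 = 97 cards with no suit reaching 12.
The next card forces some suit to 12, so 97 + 1 = 98.

98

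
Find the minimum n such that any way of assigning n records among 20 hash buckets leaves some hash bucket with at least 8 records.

141

With 140 records one could put exactly 7 in each of the 20 hash buckets, and no hash bucket would reach 8.
Pigeonhole: one more record must land in a hash bucket that already has 7, giving it 8.
So 20 × 7 + 1 = 141 records are required.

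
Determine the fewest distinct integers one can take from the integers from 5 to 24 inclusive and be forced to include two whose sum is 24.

Group the elements by complementary pair {x, 24−x}: {5,19}, {6,18}, {7,17}, …, giving 7 two-element pairs, the single value 12 (it cannot pair with itself since the integers are distinct), and 5 integers whose partner 24−x falls outside [5,24].
By pigeonhole, treating each of those 13 groups as a pigeonhole, one can pick one integer per group — 13 integers — with no two summing to 24.
The 14th integer lands in an occupied pair, forcing a sum of 24.

14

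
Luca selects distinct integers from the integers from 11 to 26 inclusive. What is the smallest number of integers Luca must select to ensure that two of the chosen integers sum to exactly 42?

Two chosen integers sum to 42 exactly when both halves of some pair {x, 42−x} with 16 ≤ x ≤ 42−x ≤ 26 are chosen — 5 such pairs.
The remaining 6 elements (those with no distinct partner in range) can never complete a 42-sum, so the worst case takes all of them and one from each pair: 6 + 5 = 11.
The 12th integer has to be the second member of some pair, so 11 + 1 = 12.

12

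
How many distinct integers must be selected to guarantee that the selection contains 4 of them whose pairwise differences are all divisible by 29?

Integers whose pairwise differences are multiples of 29 are exactly those sharing a remainder mod 29. By the pigeonhole principle, the 29 residue classes mod 29 are the pigeonholes.
With 87 integers one could put 3 in each residue class and have no class reach 4.
The 88th integer pushes some class to 4, so 29·3 + 1 = 88.

88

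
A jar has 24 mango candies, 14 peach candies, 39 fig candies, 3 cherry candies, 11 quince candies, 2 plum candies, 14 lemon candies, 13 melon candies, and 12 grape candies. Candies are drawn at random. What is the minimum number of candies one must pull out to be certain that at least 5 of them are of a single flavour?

The 9 flavours are the holes; the candies drawn are the pigeons.
To avoid 5 of any one flavour, the worst case takes at most 4 of each flavour, or every candy of a flavour that has fewer than 4.
That gives 4 + 4 + 4 + 3 + 4 + 2 + 4 + 4 + 4 = 33 candies with no flavour reaching 5.
The next candy forces some flavour to 5, so 33 + 1 = 34.

34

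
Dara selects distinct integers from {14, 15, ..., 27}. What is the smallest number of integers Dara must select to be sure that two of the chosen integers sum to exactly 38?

10

Group the elements by complementary pair {x, 38−x}: {14,24}, {15,23}, {16,22}, …, giving 5 two-element pairs, the single value 19 (it cannot pair with itself since the integers are distinct), and 3 integers whose partner 38−x falls outside [14,27].
Pigeonhole: treating each of those 9 groups as a pigeonhole, one can pick one integer per group — 9 integers — with no two summing to 38.
The 10th integer lands in an occupied pair, forcing a sum of 38.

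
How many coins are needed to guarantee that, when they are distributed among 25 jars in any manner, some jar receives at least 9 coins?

With 200 coins one could put exactly 8 in each of the 25 jars, and no jar would reach 9.
By pigeonhole, one more coin must land in a jar that already has 8, giving it 9.
So 25 × 8 + 1 = 201 coins are required.

201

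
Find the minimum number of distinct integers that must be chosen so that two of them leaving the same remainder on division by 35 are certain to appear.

Pigeonhole: the 35 residue classes mod 35 are the pigeonholes.
With 35 integers one could put 1 in each residue class and have no class reach 2.
The 36th integer pushes some class to 2, so 35·1 + 1 = 36.

36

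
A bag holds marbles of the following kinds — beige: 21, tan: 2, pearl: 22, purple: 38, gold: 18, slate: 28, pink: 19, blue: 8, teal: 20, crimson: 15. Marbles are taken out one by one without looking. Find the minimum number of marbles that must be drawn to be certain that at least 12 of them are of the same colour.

By pigeonhole, the 10 colours are the holes; the marbles drawn are the pigeons.
To avoid 12 of any one colour, the worst case takes at most 11 of each colour, or every marble of a colour that has fewer than 11.
That gives 11 + 2 + 11 + 11 + 11 + 11 + 11 + 8 + 11 + 11 = 98 marbles with no colour reaching 12.
The next marble forces some colour to 12, so 98 + 1 = 99.

99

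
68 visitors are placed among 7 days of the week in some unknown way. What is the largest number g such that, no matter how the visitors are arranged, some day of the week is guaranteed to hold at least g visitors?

Pigeonhole: the 7 days of the week are the holes and the 68 visitors are the pigeons.
If every day of the week held at most 9 visitors, the total would be at most 7 × 9 = 63, which is less than 68.
So some day of the week holds at least ⌈68/7⌉ = 10 visitors.

10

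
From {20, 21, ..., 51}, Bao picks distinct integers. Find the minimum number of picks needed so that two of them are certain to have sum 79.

A set avoiding the sum 79 can contain at most one of each pair {x, 79−x}, plus the 8 elements whose complement lies outside the range.
The integers 20, …, 39 (20 of them) are such a set: any two sum to at least 20+21 = 41 and at most 38+39 = 77 < 79.
Any 21st integer completes one of the 12 pairs, so 21 choices force a sum of 79.

21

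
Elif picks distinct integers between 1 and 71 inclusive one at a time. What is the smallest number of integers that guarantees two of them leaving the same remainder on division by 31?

32

By pigeonhole, the 31 residue classes mod 31 are the pigeonholes.
With 31 integers one could put 1 in each residue class and have no class reach 2.
The 32nd integer pushes some class to 2, so 31·1 + 1 = 32.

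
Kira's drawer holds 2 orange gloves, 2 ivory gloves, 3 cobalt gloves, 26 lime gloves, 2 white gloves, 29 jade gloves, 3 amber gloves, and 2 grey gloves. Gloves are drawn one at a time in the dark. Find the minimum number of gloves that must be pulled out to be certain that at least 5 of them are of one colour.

By pigeonhole, put each drawn glove into a box by colour. The largest draw with every box below 5 takes min(count, 4) from each colour; colours with fewer than 4 contribute all they have.
Σ min(cᵢ, 4) = 2 + 2 + 3 + 4 + 2 + 4 + 3 + 2 = 22.
Draw number 22 + 1 = 23 must push one box to 5.

23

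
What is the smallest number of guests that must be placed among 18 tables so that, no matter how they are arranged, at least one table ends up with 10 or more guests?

With 162 guests one could put exactly 9 in each of the 18 tables, and no table would reach 10.
By the pigeonhole principle, one more guest must land in a table that already has 9, giving it 10.
So 18 × 9 + 1 = 163 guests are required.

163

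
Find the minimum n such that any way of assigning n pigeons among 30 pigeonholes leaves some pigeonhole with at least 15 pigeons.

421

With 420 pigeons one could put exactly 14 in each of the 30 pigeonholes, and no pigeonhole would reach 15.
One more pigeon must land in a pigeonhole that already has 14, giving it 15.
So 30 × 14 + 1 = 421 pigeons are required.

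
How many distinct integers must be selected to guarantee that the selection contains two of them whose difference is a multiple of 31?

Integers whose pairwise differences are multiples of 31 are exactly those sharing a remainder mod 31. The 31 residue classes mod 31 are the pigeonholes.
With 31 integers one could put 1 in each residue class and have no class reach 2.
The 32nd integer pushes some class to 2, so 31·1 + 1 = 32.

32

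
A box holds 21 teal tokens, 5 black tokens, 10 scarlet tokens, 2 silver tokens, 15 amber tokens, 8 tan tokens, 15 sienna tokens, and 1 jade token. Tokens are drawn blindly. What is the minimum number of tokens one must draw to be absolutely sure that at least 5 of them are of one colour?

28

Pigeonhole: the 8 colours are the holes; the tokens drawn are the pigeons.
To avoid 5 of any one colour, the worst case takes at most 4 of each colour, or every token of a colour that has fewer than 4.
That gives 4 + 4 + 4 + 2 + 4 + 4 + 4 + 1 = 27 tokens with no colour reaching 5.
The next token forces some colour to 5, so 27 + 1 = 28.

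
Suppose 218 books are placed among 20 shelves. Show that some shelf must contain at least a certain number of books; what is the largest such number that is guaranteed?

11

By pigeonhole, the 20 shelves are the holes and the 218 books are the pigeons.
If every shelf held at most 10 books, the total would be at most 20 × 10 = 200, which is less than 218.
So some shelf holds at least ⌈218/20⌉ = 11 books.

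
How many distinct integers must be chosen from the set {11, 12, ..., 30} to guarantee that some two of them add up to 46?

Two chosen integers sum to 46 exactly when both halves of some pair {x, 46−x} with 16 ≤ x ≤ 46−x ≤ 30 are chosen — 7 such pairs.
The remaining 6 elements (those with no distinct partner in range) can never complete a 46-sum, so the worst case takes all of them and one from each pair: 6 + 7 = 13.
By the pigeonhole principle, the 14th integer has to be the second member of some pair, so 13 + 1 = 14.

14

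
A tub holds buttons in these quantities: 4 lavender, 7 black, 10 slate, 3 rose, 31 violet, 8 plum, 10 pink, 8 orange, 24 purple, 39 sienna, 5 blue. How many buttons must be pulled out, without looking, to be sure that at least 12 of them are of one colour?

Put each drawn button into a box by colour. The largest draw with every box below 12 takes min(count, 11) from each colour; colours with fewer than 11 contribute all they have.
Σ min(cᵢ, 11) = 4 + 7 + 10 + 3 + 11 + 8 + 10 + 8 + 11 + 11 + 5 = 88.
Draw number 88 + 1 = 89 must push one box to 12.

89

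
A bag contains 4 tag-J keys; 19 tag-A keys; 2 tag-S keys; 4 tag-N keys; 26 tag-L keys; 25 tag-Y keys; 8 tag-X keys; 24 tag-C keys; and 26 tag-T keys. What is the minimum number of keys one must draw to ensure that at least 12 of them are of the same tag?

By the pigeonhole principle, the 9 tags are the holes; the keys drawn are the pigeons.
To avoid 12 of any one tag, the worst case takes at most 11 of each tag, or every key of a tag that has fewer than 11.
That gives 4 + 11 + 2 + 4 + 11 + 11 + 8 + 11 + 11 = 73 keys with no tag reaching 12.
The next key forces some tag to 12, so 73 + 1 = 74.

74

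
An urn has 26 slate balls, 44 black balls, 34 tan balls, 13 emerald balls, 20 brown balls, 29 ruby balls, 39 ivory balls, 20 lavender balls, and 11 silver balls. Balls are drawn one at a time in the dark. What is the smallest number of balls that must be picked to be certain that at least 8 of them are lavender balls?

In the worst case for collecting lavender balls, every non-lavender ball comes out first.
There are 26 + 44 + 34 + 13 + 20 + 29 + 39 + 11 = 216 non-lavender balls altogether.
After those, each further ball must be lavender, so 216 + 8 = 224 draws guarantee 8 lavender balls.

224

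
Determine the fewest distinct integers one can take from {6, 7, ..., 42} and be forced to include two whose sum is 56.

24

A set avoiding the sum 56 can contain at most one of each pair {x, 56−x}, plus the 9 elements whose complement lies outside the range or equal to its own complement.
The integers 6, …, 28 (23 of them) are such a set: any two sum to at least 6+7 = 13 and at most 27+28 = 55 < 56.
Pigeonhole: any 24th integer completes one of the 14 pairs, so 24 choices force a sum of 56.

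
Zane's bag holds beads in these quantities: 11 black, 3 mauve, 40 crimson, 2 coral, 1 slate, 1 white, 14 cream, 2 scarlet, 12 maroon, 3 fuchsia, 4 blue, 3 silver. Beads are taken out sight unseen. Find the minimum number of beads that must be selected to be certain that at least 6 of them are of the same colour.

40

Put each drawn bead into a box by colour. The largest draw with every box below 6 takes min(count, 5) from each colour; colours with fewer than 5 contribute all they have.
Σ min(cᵢ, 5) = 5 + 3 + 5 + 2 + 1 + 1 + 5 + 2 + 5 + 3 + 4 + 3 = 39.
Draw number 39 + 1 = 40 must push one box to 6.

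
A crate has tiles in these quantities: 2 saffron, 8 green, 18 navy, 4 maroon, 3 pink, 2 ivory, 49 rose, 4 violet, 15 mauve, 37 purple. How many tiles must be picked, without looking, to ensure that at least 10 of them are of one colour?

60

Pigeonhole: the 10 colours are the holes; the tiles drawn are the pigeons.
To avoid 10 of any one colour, the worst case takes at most 9 of each colour, or every tile of a colour that has fewer than 9.
That gives 2 + 8 + 9 + 4 + 3 + 2 + 9 + 4 + 9 + 9 = 59 tiles with no colour reaching 10.
The next tile forces some colour to 10, so 59 + 1 = 60.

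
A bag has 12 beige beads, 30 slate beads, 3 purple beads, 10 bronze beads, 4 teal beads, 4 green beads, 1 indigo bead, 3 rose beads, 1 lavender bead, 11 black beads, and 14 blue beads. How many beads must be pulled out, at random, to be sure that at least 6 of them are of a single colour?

An adversary could hand out at most 5 beads per colour (6 colours run out sooner): 5 + 5 + 3 + 5 + 4 + 4 + 1 + 3 + 1 + 5 + 5 = 41 beads and still no colour has 6.
Pigeonhole: one more bead lands in a colour already at 5, so 42 draws are enough and 41 are not.

42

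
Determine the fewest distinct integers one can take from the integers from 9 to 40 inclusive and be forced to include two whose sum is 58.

Group the elements by complementary pair {x, 58−x}: {18,40}, {19,39}, {20,38}, …, giving 11 two-element pairs, the single value 29 (it cannot pair with itself since the integers are distinct), and 9 integers whose partner 58−x falls outside [9,40].
By pigeonhole, treating each of those 21 groups as a pigeonhole, one can pick one integer per group — 21 integers — with no two summing to 58.
The 22nd integer lands in an occupied pair, forcing a sum of 58.

22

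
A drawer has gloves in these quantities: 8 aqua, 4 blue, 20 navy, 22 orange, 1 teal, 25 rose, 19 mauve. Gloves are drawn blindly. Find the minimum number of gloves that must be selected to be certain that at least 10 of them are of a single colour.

The 7 colours are the holes; the gloves drawn are the pigeons.
To avoid 10 of any one colour, the worst case takes at most 9 of each colour, or every glove of a colour that has fewer than 9.
That gives 8 + 4 + 9 + 9 + 1 + 9 + 9 = 49 gloves with no colour reaching 10.
The next glove forces some colour to 10, so 49 + 1 = 50.

50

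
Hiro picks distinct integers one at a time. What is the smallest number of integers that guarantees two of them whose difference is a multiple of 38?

Integers whose pairwise differences are multiples of 38 are exactly those sharing a remainder mod 38. By pigeonhole, the 38 residue classes mod 38 are the pigeonholes.
With 38 integers one could put 1 in each residue class and have no class reach 2.
The 39th integer pushes some class to 2, so 38·1 + 1 = 39.

39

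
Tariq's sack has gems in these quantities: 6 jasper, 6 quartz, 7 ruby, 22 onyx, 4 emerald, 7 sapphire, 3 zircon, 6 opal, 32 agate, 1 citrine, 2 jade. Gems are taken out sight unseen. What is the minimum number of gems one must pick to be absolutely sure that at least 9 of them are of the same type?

59

An adversary could hand out at most 8 gems per type (9 types run out sooner): 6 + 6 + 7 + 8 + 4 + 7 + 3 + 6 + 8 + 1 + 2 = 58 gems and still no type has 9.
One more gem lands in a type already at 8, so 59 draws are enough and 58 are not.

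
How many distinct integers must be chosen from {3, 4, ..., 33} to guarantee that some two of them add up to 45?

21

Two chosen integers sum to 45 exactly when both halves of some pair {x, 45−x} with 12 ≤ x ≤ 45−x ≤ 33 are chosen — 11 such pairs.
The remaining 9 elements (those with no distinct partner in range) can never complete a 45-sum, so the worst case takes all of them and one from each pair: 9 + 11 = 20.
By pigeonhole, the 21st integer has to be the second member of some pair, so 20 + 1 = 21.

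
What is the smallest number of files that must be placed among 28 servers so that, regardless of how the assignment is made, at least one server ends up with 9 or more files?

225

With 224 files one could put exactly 8 in each of the 28 servers, and no server would reach 9.
One more file must land in a server that already has 8, giving it 9.
So 28 × 8 + 1 = 225 files are required.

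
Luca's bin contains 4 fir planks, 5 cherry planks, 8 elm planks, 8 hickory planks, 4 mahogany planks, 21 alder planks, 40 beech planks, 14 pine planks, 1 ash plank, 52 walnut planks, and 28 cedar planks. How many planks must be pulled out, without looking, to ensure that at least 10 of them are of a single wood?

76

By the pigeonhole principle, the 11 woods are the holes; the planks drawn are the pigeons.
To avoid 10 of any one wood, the worst case takes at most 9 of each wood, or every plank of a wood that has fewer than 9.
That gives 4 + 5 + 8 + 8 + 4 + 9 + 9 + 9 + 1 + 9 + 9 = 75 planks with no wood reaching 10.
The next plank forces some wood to 10, so 75 + 1 = 76.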